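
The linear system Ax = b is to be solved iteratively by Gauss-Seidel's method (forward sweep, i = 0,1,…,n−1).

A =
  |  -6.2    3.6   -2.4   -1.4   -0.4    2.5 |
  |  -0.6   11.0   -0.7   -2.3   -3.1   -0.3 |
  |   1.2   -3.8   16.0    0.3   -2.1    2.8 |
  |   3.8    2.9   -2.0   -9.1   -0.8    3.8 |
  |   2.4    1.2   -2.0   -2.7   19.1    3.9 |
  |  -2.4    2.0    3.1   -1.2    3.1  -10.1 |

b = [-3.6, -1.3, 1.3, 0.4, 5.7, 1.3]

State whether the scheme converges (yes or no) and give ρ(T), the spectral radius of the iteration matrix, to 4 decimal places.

yes, ρ = 0.4023

Write A = D+L+U with D = diag(-6.2, 11, 16, -9.1, 19.1, -10.1).
GS T = -(D+L)⁻¹U: row 0 first, T[0,5] = -(2.5)/(-6.2) = +0.4032; later rows by forward substitution.
  T[0,:] = [+0.0000 +0.5806 -0.3871 -0.2258 -0.0645 +0.4032]
  T[1,:] = [+0.0000 +0.0317 +0.0425 +0.1968 +0.2783 +0.0493]
  T[2,:] = [+0.0000 -0.0360 +0.0391 +0.0449 +0.2022 -0.1935]
  T[3,:] = [+0.0000 +0.2605 -0.1567 -0.0415 -0.0706 +0.6442]
  T[4,:] = [+0.0000 -0.0419 +0.0279 +0.0149 +0.0018 -0.1872]
  T[5,:] = [+0.0000 -0.1866 +0.1396 +0.1159 +0.1414 -0.2794]
|eigenvalues of T|: 0.4023, 0.1434, 0.0546, 0.0546, 0.0172, 0.0000.
spectral radius ρ = 0.4023; 0.4023 < 1, so it converges for any x₀.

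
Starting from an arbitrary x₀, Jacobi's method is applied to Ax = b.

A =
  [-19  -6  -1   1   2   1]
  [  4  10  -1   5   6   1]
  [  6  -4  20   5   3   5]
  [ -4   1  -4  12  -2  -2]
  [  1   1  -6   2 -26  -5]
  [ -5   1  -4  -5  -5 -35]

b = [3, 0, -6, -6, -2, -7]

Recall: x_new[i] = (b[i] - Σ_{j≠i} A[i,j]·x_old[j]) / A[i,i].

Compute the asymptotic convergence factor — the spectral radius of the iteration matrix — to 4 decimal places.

A = D + L + U where D = diag(-19, 10, 20, 12, -26, -35).
T_J = -D⁻¹(L+U): T[5,2] = -(-4)/(-35) = -0.1143; T[5,5] = 0.
  T[0,:] = [+0.0000 -0.3158 -0.0526 +0.0526 +0.1053 +0.0526]
  T[1,:] = [-0.4000 +0.0000 +0.1000 -0.5000 -0.6000 -0.1000]
  T[2,:] = [-0.3000 +0.2000 +0.0000 -0.2500 -0.1500 -0.2500]
  T[3,:] = [+0.3333 -0.0833 +0.3333 +0.0000 +0.1667 +0.1667]
  T[4,:] = [+0.0385 +0.0385 -0.2308 +0.0769 +0.0000 -0.1923]
  T[5,:] = [-0.1429 +0.0286 -0.1143 -0.1429 -0.1429 +0.0000]
|roots of det(T-λI)|: 0.5927, 0.3042, 0.3042, 0.2409, 0.2409, 0.1623.
ρ(T) = max|λ| = 0.5927; 0.5927 < 1 ⇒ converges.

0.5927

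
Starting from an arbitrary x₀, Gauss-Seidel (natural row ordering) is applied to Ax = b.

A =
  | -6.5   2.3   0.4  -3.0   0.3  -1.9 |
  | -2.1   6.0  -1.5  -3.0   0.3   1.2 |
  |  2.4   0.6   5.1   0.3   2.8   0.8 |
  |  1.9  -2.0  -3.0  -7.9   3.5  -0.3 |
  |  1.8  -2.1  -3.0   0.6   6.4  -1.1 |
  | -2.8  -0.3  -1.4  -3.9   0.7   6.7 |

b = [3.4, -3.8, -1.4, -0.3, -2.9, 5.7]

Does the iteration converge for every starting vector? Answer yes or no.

yes

A = D + L + U where D = diag(-6.5, 6, 5.1, -7.9, 6.4, 6.7).
Gauss-Seidel: T = -(D+L)⁻¹U, row 0 first, T[0,2] = -(0.4)/(-6.5) = +0.0615; later rows by forward substitution.
  T[0,:] = [+0.0000 +0.3538 +0.0615 -0.4615 +0.0462 -0.2923]
  T[1,:] = [+0.0000 +0.1238 +0.2715 +0.3385 -0.0338 -0.3023]
  T[2,:] = [+0.0000 -0.1811 -0.0609 +0.1186 -0.5668 +0.0163]
  T[3,:] = [+0.0000 +0.1225 -0.0308 -0.2417 +0.6779 -0.0379]
  T[4,:] = [+0.0000 -0.1553 +0.0461 +0.3191 -0.3533 +0.1661]
  T[5,:] = [+0.0000 +0.2031 +0.0024 -0.3270 +0.3309 -0.1717]
|roots of det(T-λI)|: 0.8273, 0.1850, 0.1850, 0.0765, 0.0765, 0.0000.
ρ(T) = max|λ| = 0.8273; 0.8273 < 1 ⇒ converges.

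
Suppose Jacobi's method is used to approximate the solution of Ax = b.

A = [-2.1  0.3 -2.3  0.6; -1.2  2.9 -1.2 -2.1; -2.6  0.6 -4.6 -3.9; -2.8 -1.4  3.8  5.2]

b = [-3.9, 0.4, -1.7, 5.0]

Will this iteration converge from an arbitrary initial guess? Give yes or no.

Write A = D+L+U with D = diag(-2.1, 2.9, -4.6, 5.2).
Jacobi T = -D⁻¹(L+U): T[2,1] = -(0.6)/(-4.6) = +0.1304; T[2,2] = 0.
  T[0,:] = [+0.0000 +0.1429 -1.0952 +0.2857]
  T[1,:] = [+0.4138 +0.0000 +0.4138 +0.7241]
  T[2,:] = [-0.5652 +0.1304 +0.0000 -0.8478]
  T[3,:] = [+0.5385 +0.2692 -0.7308 +0.0000]
|λ(T)| sorted: 1.3981, 1.0833, 0.4914, 0.1765.
ρ(T) = max|λ| = 1.3981; 1.3981 > 1 ⇒ diverges.

no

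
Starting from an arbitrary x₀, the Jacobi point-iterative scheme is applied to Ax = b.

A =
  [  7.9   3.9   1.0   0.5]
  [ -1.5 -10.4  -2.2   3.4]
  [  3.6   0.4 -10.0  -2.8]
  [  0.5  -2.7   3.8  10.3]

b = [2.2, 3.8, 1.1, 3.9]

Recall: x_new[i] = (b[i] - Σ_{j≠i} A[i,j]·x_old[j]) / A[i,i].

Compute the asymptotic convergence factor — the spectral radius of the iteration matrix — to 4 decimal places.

0.6082

A = D + L + U where D = diag(7.9, -10.4, -10, 10.3).
T_J = -D⁻¹(L+U): T[0,3] = -(0.5)/(7.9) = -0.0633; T[0,0] = 0.
  T[0,:] = [+0.0000, -0.4937, -0.1266, -0.0633]
  T[1,:] = [-0.1442, +0.0000, -0.2115, +0.3269]
  T[2,:] = [+0.3600, +0.0400, +0.0000, -0.2800]
  T[3,:] = [-0.0485, +0.2621, -0.3689, +0.0000]
eigenvalue magnitudes: 0.6082, 0.4051, 0.2799, 0.2799.
ρ(T) = max|λ| = 0.6082; 0.6082 < 1, so it converges for any x₀.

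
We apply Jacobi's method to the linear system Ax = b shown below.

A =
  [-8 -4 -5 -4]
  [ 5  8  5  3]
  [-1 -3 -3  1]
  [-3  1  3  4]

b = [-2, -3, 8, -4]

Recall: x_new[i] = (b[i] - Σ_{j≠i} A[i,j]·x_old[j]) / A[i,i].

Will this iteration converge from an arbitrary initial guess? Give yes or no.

no

Let D = diag(-8, 8, -3, 4); L, U the strict triangles.
Jacobi T = -D⁻¹(L+U): T[1,0] = -(5)/(8) = -0.6250; T[1,1] = 0.
  T[0,:] = [+0.0000, -0.5000, -0.6250, -0.5000]
  T[1,:] = [-0.6250, +0.0000, -0.6250, -0.3750]
  T[2,:] = [-0.3333, -1.0000, +0.0000, +0.3333]
  T[3,:] = [+0.7500, -0.2500, -0.7500, +0.0000]
|eigenvalues of T|: 1.2799, 0.7848, 0.7848, 0.5963.
spectral radius ρ = 1.2799; 1.2799 > 1: divergent.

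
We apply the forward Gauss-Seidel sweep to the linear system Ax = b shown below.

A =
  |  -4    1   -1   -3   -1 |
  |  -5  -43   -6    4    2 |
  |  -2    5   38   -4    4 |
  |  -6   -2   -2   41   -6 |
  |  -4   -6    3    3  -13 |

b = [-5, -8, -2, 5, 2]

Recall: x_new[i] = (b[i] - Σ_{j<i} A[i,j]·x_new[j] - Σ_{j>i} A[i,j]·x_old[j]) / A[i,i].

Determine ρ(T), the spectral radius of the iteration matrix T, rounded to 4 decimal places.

0.1859

Let D = diag(-4, -43, 38, 41, -13); L, U the strict triangles.
GS T = -(D+L)⁻¹U: row 0 first, T[0,3] = -(-3)/(-4) = -0.7500; later rows by forward substitution.
  T[0,:] = [+0.0000  +0.2500  -0.2500  -0.7500  -0.2500]
  T[1,:] = [+0.0000  -0.0291  -0.1105  +0.1802  +0.0756]
  T[2,:] = [+0.0000  +0.0170  +0.0014  +0.0421  -0.1284]
  T[3,:] = [+0.0000  +0.0360  -0.0419  -0.0989  +0.1072]
  T[4,:] = [+0.0000  -0.0513  +0.1186  +0.1345  +0.0372]
|eigenvalues of T|: 0.1859, 0.1246, 0.1246, 0.0573, 0.0000.
ρ = 0.1859; 0.1859 < 1: convergent.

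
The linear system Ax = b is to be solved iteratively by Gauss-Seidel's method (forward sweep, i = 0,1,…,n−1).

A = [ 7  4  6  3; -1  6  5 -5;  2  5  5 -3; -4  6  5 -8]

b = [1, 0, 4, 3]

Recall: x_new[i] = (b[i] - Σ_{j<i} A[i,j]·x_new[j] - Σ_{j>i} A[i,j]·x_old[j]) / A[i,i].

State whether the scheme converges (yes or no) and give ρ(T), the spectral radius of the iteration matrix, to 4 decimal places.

Split A = D + L + U, D = diag(7, 6, 5, -8).
Gauss-Seidel: T = -(D+L)⁻¹U, row 0 first, T[0,3] = -(3)/(7) = -0.4286; later rows by forward substitution.
  T[0,:] = [+0.0000, -0.5714, -0.8571, -0.4286]
  T[1,:] = [+0.0000, -0.0952, -0.9762, +0.7619]
  T[2,:] = [+0.0000, +0.3238, +1.3190, +0.0095]
  T[3,:] = [+0.0000, +0.4167, +0.5208, +0.7917]
eigenvalue magnitudes: 1.2639, 0.8801, 0.1284, 0.0000.
spectral radius ρ = 1.2639; 1.2639 > 1 ⇒ diverges.

no, ρ = 1.2639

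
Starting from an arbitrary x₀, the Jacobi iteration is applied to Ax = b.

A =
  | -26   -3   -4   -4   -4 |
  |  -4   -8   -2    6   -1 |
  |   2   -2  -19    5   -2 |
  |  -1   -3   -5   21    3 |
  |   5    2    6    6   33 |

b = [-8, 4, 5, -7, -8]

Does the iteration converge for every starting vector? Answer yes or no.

Diagonal D = diag(-26, -8, -19, 21, 33); L, U strict lower/upper.
Jacobi: T = -D⁻¹(L+U), T[1,4] = -(-1)/(-8) = -0.1250; T[1,1] = 0.
  T[0,:] = [+0.0000, -0.1154, -0.1538, -0.1538, -0.1538]
  T[1,:] = [-0.5000, +0.0000, -0.2500, +0.7500, -0.1250]
  T[2,:] = [+0.1053, -0.1053, +0.0000, +0.2632, -0.1053]
  T[3,:] = [+0.0476, +0.1429, +0.2381, +0.0000, -0.1429]
  T[4,:] = [-0.1515, -0.0606, -0.1818, -0.1818, +0.0000]
moduli |λ_i(T)| = 0.5435, 0.4033, 0.3268, 0.2163, 0.0297.
ρ = 0.5435; 0.5435 < 1 ⇒ converges.

yes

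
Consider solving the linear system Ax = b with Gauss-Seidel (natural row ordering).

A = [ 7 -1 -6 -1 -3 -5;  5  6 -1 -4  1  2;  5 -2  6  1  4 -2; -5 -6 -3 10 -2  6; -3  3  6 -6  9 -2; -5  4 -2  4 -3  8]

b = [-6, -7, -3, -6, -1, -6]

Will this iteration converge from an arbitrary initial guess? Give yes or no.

no

Let D = diag(7, 6, 6, 10, 9, 8); L, U the strict triangles.
T_GS = -(D+L)⁻¹U: row 0 first, T[0,4] = -(-3)/(7) = +0.4286; later rows by forward substitution.
  T[0,:] = [+0.0000  +0.1429  +0.8571  +0.1429  +0.4286  +0.7143]
  T[1,:] = [+0.0000  -0.1190  -0.5476  +0.5476  -0.5238  -0.9286]
  T[2,:] = [+0.0000  -0.1587  -0.8968  -0.1032  -1.1984  -0.5714]
  T[3,:] = [+0.0000  -0.0476  -0.1690  +0.3690  -0.2595  -0.9714]
  T[4,:] = [+0.0000  +0.1614  +0.9534  +0.1799  +0.9434  +0.5032]
  T[5,:] = [+0.0000  +0.1935  +1.0274  -0.3274  +0.7137  +1.4423]
eigenvalue magnitudes: 1.4192, 0.6494, 0.6494, 0.0994, 0.0019, 0.0000.
ρ = 1.4192; 1.4192 > 1, so it fails to converge.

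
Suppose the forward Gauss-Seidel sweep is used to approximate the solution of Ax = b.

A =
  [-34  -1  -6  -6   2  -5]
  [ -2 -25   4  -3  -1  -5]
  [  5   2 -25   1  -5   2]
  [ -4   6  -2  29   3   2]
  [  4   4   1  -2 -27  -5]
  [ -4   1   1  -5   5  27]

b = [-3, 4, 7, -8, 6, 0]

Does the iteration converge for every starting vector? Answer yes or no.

yes

Write A = D+L+U with D = diag(-34, -25, -25, 29, -27, 27).
T_GS = -(D+L)⁻¹U: row 0 first, T[0,2] = -(-6)/(-34) = -0.1765; later rows by forward substitution.
  T[0,:] = [+0.0000  -0.0294  -0.1765  -0.1765  +0.0588  -0.1471]
  T[1,:] = [+0.0000  +0.0024  +0.1741  -0.1059  -0.0447  -0.1882]
  T[2,:] = [+0.0000  -0.0057  -0.0214  -0.0038  -0.1918  +0.0355]
  T[3,:] = [+0.0000  -0.0049  -0.0618  -0.0027  -0.0993  -0.0479]
  T[4,:] = [+0.0000  -0.0039  +0.0034  -0.0418  +0.0023  -0.2300]
  T[5,:] = [+0.0000  -0.0044  -0.0439  -0.0148  -0.0014  +0.0176]
moduli |λ_i(T)| = 0.1568, 0.1314, 0.1314, 0.0141, 0.0141, 0.0000.
spectral radius ρ = 0.1568; 0.1568 < 1 ⇒ converges.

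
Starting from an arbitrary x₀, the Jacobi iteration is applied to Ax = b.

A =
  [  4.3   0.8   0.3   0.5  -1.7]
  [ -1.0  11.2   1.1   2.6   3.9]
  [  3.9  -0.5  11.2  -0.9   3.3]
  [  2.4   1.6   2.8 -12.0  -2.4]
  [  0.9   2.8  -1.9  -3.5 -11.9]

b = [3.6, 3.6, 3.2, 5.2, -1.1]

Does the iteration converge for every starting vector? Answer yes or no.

yes

Let D = diag(4.3, 11.2, 11.2, -12, -11.9); L, U the strict triangles.
T_J = -D⁻¹(L+U): T[0,1] = -(0.8)/(4.3) = -0.1860; T[0,0] = 0.
  T[0,:] = [+0.0000 -0.1860 -0.0698 -0.1163 +0.3953]
  T[1,:] = [+0.0893 +0.0000 -0.0982 -0.2321 -0.3482]
  T[2,:] = [-0.3482 +0.0446 +0.0000 +0.0804 -0.2946]
  T[3,:] = [+0.2000 +0.1333 +0.2333 +0.0000 -0.2000]
  T[4,:] = [+0.0756 +0.2353 -0.1597 -0.2941 +0.0000]
|roots of det(T-λI)|: 0.5048, 0.3366, 0.3366, 0.2488, 0.2488.
ρ = 0.5048; 0.5048 < 1: convergent.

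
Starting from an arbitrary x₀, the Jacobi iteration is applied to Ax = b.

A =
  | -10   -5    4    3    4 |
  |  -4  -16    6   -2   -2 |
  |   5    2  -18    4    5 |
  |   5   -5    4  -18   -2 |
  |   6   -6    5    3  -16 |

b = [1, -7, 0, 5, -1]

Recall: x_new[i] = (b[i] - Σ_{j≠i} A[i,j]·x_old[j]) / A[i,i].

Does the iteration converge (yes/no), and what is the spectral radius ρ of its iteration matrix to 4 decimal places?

Write A = D+L+U with D = diag(-10, -16, -18, -18, -16).
T_J = -D⁻¹(L+U): T[4,2] = -(5)/(-16) = +0.3125; T[4,4] = 0.
  T[0,:] = [+0.0000, -0.5000, +0.4000, +0.3000, +0.4000]
  T[1,:] = [-0.2500, +0.0000, +0.3750, -0.1250, -0.1250]
  T[2,:] = [+0.2778, +0.1111, +0.0000, +0.2222, +0.2778]
  T[3,:] = [+0.2778, -0.2778, +0.2222, +0.0000, -0.1111]
  T[4,:] = [+0.3750, -0.3750, +0.3125, +0.1875, +0.0000]
|eigenvalues of T|: 0.8548, 0.6419, 0.4377, 0.2805, 0.0557.
ρ(T) = max|λ| = 0.8548; 0.8548 < 1: convergent.

yes, ρ = 0.8548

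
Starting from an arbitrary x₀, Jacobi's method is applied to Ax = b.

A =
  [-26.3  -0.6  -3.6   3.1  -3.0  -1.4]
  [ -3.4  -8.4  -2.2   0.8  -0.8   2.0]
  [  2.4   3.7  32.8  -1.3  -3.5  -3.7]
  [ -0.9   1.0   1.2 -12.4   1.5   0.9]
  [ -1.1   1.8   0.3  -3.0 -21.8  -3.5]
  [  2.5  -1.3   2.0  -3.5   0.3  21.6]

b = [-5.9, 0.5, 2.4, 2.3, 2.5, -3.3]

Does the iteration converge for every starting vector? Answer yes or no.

yes

A = D + L + U where D = diag(-26.3, -8.4, 32.8, -12.4, -21.8, 21.6).
T_J = -D⁻¹(L+U): T[1,3] = -(0.8)/(-8.4) = +0.0952; T[1,1] = 0.
  T[0,:] = [+0.0000  -0.0228  -0.1369  +0.1179  -0.1141  -0.0532]
  T[1,:] = [-0.4048  +0.0000  -0.2619  +0.0952  -0.0952  +0.2381]
  T[2,:] = [-0.0732  -0.1128  +0.0000  +0.0396  +0.1067  +0.1128]
  T[3,:] = [-0.0726  +0.0806  +0.0968  +0.0000  +0.1210  +0.0726]
  T[4,:] = [-0.0505  +0.0826  +0.0138  -0.1376  +0.0000  -0.1606]
  T[5,:] = [-0.1157  +0.0602  -0.0926  +0.1620  -0.0139  +0.0000]
|roots of det(T-λI)|: 0.2685, 0.1329, 0.1241, 0.1241, 0.0942, 0.0082.
ρ = 0.2685; 0.2685 < 1, so it converges for any x₀.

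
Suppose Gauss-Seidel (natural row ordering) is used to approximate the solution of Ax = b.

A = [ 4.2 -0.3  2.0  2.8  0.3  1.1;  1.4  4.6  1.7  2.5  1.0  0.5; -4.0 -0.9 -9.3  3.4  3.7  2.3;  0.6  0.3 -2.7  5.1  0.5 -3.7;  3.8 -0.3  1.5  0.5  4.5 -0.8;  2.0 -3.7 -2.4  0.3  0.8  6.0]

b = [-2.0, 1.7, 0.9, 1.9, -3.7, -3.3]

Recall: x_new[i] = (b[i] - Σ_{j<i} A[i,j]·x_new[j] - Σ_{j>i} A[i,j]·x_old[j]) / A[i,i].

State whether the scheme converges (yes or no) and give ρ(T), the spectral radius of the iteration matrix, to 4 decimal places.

no, ρ = 1.1455

A = D + L + U where D = diag(4.2, 4.6, -9.3, 5.1, 4.5, 6).
Gauss-Seidel: T = -(D+L)⁻¹U, row 0 first, T[0,1] = -(-0.3)/(4.2) = +0.0714; later rows by forward substitution.
  T[0,:] = [+0.0000 +0.0714 -0.4762 -0.6667 -0.0714 -0.2619]
  T[1,:] = [+0.0000 -0.0217 -0.2246 -0.3406 -0.1957 -0.0290]
  T[2,:] = [+0.0000 -0.0286 +0.2266 +0.6853 +0.4475 +0.3628]
  T[3,:] = [+0.0000 -0.0223 +0.1892 +0.4613 +0.1588 +0.9501]
  T[4,:] = [+0.0000 -0.0498 +0.2906 +0.2606 -0.1195 +0.1705]
  T[5,:] = [+0.0000 -0.0409 +0.0626 +0.2285 +0.0902 +0.1443]
|roots of det(T-λI)|: 1.1455, 0.3591, 0.1325, 0.0555, 0.0185, 0.0000.
spectral radius ρ = 1.1455; 1.1455 > 1 ⇒ diverges.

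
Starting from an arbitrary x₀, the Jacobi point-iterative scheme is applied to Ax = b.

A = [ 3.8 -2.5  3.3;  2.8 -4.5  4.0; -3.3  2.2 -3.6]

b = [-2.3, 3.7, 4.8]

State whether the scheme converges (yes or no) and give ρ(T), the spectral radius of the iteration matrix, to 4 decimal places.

no, ρ = 1.5224

Write A = D+L+U with D = diag(3.8, -4.5, -3.6).
T_J = -D⁻¹(L+U): T[2,0] = -(-3.3)/(-3.6) = -0.9167; T[2,2] = 0.
  T[0,:] = [+0.0000  +0.6579  -0.8684]
  T[1,:] = [+0.6222  +0.0000  +0.8889]
  T[2,:] = [-0.9167  +0.6111  +0.0000]
moduli |λ_i(T)| = 1.5224, 0.8631, 0.6593.
spectral radius ρ = 1.5224; 1.5224 > 1, so it fails to converge.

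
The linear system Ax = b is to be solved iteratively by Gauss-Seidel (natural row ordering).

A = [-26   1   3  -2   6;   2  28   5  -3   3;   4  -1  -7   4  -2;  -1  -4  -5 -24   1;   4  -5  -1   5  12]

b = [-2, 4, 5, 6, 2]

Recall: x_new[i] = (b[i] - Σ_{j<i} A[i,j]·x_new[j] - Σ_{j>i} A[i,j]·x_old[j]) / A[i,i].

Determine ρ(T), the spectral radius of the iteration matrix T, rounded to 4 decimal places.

Let D = diag(-26, 28, -7, -24, 12); L, U the strict triangles.
T_GS = -(D+L)⁻¹U: row 0 first, T[0,3] = -(-2)/(-26) = -0.0769; later rows by forward substitution.
  T[0,:] = [+0.0000  +0.0385  +0.1154  -0.0769  +0.2308]
  T[1,:] = [+0.0000  -0.0027  -0.1868  +0.1126  -0.1236]
  T[2,:] = [+0.0000  +0.0224  +0.0926  +0.5114  -0.1362]
  T[3,:] = [+0.0000  -0.0058  +0.0070  -0.1221  +0.0810]
  T[4,:] = [+0.0000  -0.0097  -0.1115  +0.1661  -0.1735]
eigenvalue magnitudes: 0.3300, 0.0562, 0.0542, 0.0542, 0.0000.
ρ(T) = max|λ| = 0.3300; 0.3300 < 1: convergent.

0.3300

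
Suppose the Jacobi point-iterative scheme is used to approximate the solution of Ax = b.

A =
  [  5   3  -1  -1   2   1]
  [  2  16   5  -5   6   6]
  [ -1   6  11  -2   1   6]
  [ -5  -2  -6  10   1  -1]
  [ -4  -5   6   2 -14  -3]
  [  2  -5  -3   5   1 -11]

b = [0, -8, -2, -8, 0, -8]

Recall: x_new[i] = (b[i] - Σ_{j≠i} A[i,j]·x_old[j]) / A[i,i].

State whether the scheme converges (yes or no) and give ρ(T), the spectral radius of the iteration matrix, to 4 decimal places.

Split A = D + L + U, D = diag(5, 16, 11, 10, -14, -11).
T_J = -D⁻¹(L+U): T[3,1] = -(-2)/(10) = +0.2000; T[3,3] = 0.
  T[0,:] = [+0.0000, -0.6000, +0.2000, +0.2000, -0.4000, -0.2000]
  T[1,:] = [-0.1250, +0.0000, -0.3125, +0.3125, -0.3750, -0.3750]
  T[2,:] = [+0.0909, -0.5455, +0.0000, +0.1818, -0.0909, -0.5455]
  T[3,:] = [+0.5000, +0.2000, +0.6000, +0.0000, -0.1000, +0.1000]
  T[4,:] = [-0.2857, -0.3571, +0.4286, +0.1429, +0.0000, -0.2143]
  T[5,:] = [+0.1818, -0.4545, -0.2727, +0.4545, +0.0909, +0.0000]
eigenvalue magnitudes: 1.1924, 0.5539, 0.5539, 0.4744, 0.4744, 0.4734.
ρ = 1.1924; 1.1924 > 1 ⇒ diverges.

no, ρ = 1.1924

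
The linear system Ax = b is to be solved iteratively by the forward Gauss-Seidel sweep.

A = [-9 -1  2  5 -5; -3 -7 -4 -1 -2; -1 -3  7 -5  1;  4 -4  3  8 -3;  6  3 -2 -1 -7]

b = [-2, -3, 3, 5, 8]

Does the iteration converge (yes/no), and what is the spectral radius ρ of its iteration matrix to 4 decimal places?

Write A = D+L+U with D = diag(-9, -7, 7, 8, -7).
Gauss-Seidel: T = -(D+L)⁻¹U, row 0 first, T[0,2] = -(2)/(-9) = +0.2222; later rows by forward substitution.
  T[0,:] = [+0.0000  -0.1111  +0.2222  +0.5556  -0.5556]
  T[1,:] = [+0.0000  +0.0476  -0.6667  -0.3810  -0.0476]
  T[2,:] = [+0.0000  +0.0045  -0.2540  +0.6304  -0.2426]
  T[3,:] = [+0.0000  +0.0777  -0.3492  -0.7046  +0.7200]
  T[4,:] = [+0.0000  -0.0872  +0.0272  +0.2335  -0.5301]
|roots of det(T-λI)|: 0.8461, 0.4964, 0.4964, 0.0699, 0.0000.
ρ = 0.8461; 0.8461 < 1, so it converges for any x₀.

yes, ρ = 0.8461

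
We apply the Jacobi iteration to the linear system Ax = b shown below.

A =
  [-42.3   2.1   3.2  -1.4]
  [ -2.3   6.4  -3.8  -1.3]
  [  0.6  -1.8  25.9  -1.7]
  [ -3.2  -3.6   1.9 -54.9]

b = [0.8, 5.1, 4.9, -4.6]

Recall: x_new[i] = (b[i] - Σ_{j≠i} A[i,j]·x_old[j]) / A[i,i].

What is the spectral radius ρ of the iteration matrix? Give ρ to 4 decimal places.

0.2011

Diagonal D = diag(-42.3, 6.4, 25.9, -54.9); L, U strict lower/upper.
Jacobi: T = -D⁻¹(L+U), T[3,1] = -(-3.6)/(-54.9) = -0.0656; T[3,3] = 0.
  T[0,:] = [+0.0000  +0.0496  +0.0757  -0.0331]
  T[1,:] = [+0.3594  +0.0000  +0.5938  +0.2031]
  T[2,:] = [-0.0232  +0.0695  +0.0000  +0.0656]
  T[3,:] = [-0.0583  -0.0656  +0.0346  +0.0000]
|λ(T)| sorted: 0.2011, 0.1549, 0.1549, 0.1041.
ρ(T) = max|λ| = 0.2011; 0.2011 < 1: convergent.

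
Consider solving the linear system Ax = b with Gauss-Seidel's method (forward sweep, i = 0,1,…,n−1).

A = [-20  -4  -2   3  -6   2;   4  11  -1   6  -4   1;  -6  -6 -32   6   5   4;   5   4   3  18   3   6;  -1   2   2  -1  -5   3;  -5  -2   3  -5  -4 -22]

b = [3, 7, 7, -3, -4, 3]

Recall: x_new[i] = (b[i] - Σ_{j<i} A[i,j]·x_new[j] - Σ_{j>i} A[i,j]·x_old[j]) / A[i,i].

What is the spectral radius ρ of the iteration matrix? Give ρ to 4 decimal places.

0.5479

Write A = D+L+U with D = diag(-20, 11, -32, 18, -5, -22).
Gauss-Seidel: T = -(D+L)⁻¹U, row 0 first, T[0,4] = -(-6)/(-20) = -0.3000; later rows by forward substitution.
  T[0,:] = [+0.0000 -0.2000 -0.1000 +0.1500 -0.3000 +0.1000]
  T[1,:] = [+0.0000 +0.0727 +0.1273 -0.6000 +0.4727 -0.1273]
  T[2,:] = [+0.0000 +0.0239 -0.0051 +0.2719 +0.1239 +0.1301]
  T[3,:] = [+0.0000 +0.0354 +0.0003 +0.0464 -0.2090 -0.3545]
  T[4,:] = [+0.0000 +0.0716 +0.0688 -0.1705 +0.3404 +0.6520]
  T[5,:] = [+0.0000 +0.0210 -0.0021 +0.0780 +0.0277 -0.0314]
moduli |λ_i(T)| = 0.5479, 0.2255, 0.2255, 0.1417, 0.0196, 0.0000.
spectral radius ρ = 0.5479; 0.5479 < 1 ⇒ converges.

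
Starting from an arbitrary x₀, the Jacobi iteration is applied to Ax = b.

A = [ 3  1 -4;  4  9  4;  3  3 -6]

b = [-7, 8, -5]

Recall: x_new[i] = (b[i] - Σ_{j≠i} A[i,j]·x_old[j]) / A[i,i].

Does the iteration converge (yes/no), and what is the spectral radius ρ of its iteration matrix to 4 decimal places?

Diagonal D = diag(3, 9, -6); L, U strict lower/upper.
Jacobi: T = -D⁻¹(L+U), T[0,2] = -(-4)/(3) = +1.3333; T[0,0] = 0.
  T[0,:] = [+0.0000 -0.3333 +1.3333]
  T[1,:] = [-0.4444 +0.0000 -0.4444]
  T[2,:] = [+0.5000 +0.5000 +0.0000]
|eigenvalues of T|: 0.9142, 0.4930, 0.4930.
spectral radius ρ = 0.9142; 0.9142 < 1 ⇒ converges.

yes, ρ = 0.9142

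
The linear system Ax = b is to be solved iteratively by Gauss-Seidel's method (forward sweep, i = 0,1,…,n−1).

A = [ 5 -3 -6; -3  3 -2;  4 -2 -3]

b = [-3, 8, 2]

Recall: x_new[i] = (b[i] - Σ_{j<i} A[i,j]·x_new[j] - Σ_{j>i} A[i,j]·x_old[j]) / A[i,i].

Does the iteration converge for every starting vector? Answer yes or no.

Diagonal D = diag(5, 3, -3); L, U strict lower/upper.
GS T = -(D+L)⁻¹U: row 0 first, T[0,1] = -(-3)/(5) = +0.6000; later rows by forward substitution.
  T[0,:] = [+0.0000, +0.6000, +1.2000]
  T[1,:] = [+0.0000, +0.6000, +1.8667]
  T[2,:] = [+0.0000, +0.4000, +0.3556]
|λ(T)| sorted: 1.3505, 0.3949, 0.0000.
ρ = 1.3505; 1.3505 > 1, so it fails to converge.

no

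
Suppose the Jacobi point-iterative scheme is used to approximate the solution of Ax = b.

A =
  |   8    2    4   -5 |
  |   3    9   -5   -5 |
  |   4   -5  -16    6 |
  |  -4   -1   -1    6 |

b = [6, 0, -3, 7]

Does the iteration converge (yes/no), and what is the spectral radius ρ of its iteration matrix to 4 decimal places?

yes, ρ = 0.9199

Let D = diag(8, 9, -16, 6); L, U the strict triangles.
T_J = -D⁻¹(L+U): T[1,3] = -(-5)/(9) = +0.5556; T[1,1] = 0.
  T[0,:] = [+0.0000  -0.2500  -0.5000  +0.6250]
  T[1,:] = [-0.3333  +0.0000  +0.5556  +0.5556]
  T[2,:] = [+0.2500  -0.3125  +0.0000  +0.3750]
  T[3,:] = [+0.6667  +0.1667  +0.1667  +0.0000]
eigenvalue magnitudes: 0.9199, 0.5299, 0.5299, 0.5103.
ρ(T) = max|λ| = 0.9199; 0.9199 < 1: convergent.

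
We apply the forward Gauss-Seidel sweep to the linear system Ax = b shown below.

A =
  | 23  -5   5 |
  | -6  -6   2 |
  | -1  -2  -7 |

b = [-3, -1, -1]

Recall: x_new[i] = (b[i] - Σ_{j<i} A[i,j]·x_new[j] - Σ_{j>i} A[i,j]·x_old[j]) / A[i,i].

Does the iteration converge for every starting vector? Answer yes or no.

Let D = diag(23, -6, -7); L, U the strict triangles.
T_GS = -(D+L)⁻¹U: row 0 first, T[0,1] = -(-5)/(23) = +0.2174; later rows by forward substitution.
  T[0,:] = [+0.0000  +0.2174  -0.2174]
  T[1,:] = [+0.0000  -0.2174  +0.5507]
  T[2,:] = [+0.0000  +0.0311  -0.1263]
|roots of det(T-λI)|: 0.3103, 0.0334, 0.0000.
spectral radius ρ = 0.3103; 0.3103 < 1: convergent.

yes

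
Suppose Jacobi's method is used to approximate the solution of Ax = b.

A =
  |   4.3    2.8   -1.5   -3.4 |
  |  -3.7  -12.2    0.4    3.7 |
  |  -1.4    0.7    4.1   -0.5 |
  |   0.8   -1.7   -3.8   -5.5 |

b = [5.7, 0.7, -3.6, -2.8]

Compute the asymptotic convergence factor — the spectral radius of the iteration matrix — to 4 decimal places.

0.6880

Let D = diag(4.3, -12.2, 4.1, -5.5); L, U the strict triangles.
T_J = -D⁻¹(L+U): T[0,3] = -(-3.4)/(4.3) = +0.7907; T[0,0] = 0.
  T[0,:] = [+0.0000 -0.6512 +0.3488 +0.7907]
  T[1,:] = [-0.3033 +0.0000 +0.0328 +0.3033]
  T[2,:] = [+0.3415 -0.1707 +0.0000 +0.1220]
  T[3,:] = [+0.1455 -0.3091 -0.6909 +0.0000]
|eigenvalues of T|: 0.6880, 0.4991, 0.3620, 0.3620.
spectral radius ρ = 0.6880; 0.6880 < 1 ⇒ converges.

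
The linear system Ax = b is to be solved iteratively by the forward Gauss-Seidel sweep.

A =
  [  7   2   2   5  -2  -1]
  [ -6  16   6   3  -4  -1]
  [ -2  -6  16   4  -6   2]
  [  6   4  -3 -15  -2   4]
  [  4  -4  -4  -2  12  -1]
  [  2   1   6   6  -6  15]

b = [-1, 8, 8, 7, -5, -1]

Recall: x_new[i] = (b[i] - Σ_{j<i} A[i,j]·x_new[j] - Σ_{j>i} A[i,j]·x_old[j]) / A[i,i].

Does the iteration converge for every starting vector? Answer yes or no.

yes

Let D = diag(7, 16, 16, -15, 12, 15); L, U the strict triangles.
GS T = -(D+L)⁻¹U: row 0 first, T[0,5] = -(-1)/(7) = +0.1429; later rows by forward substitution.
  T[0,:] = [+0.0000, -0.2857, -0.2857, -0.7143, +0.2857, +0.1429]
  T[1,:] = [+0.0000, -0.1071, -0.4821, -0.4554, +0.3571, +0.1161]
  T[2,:] = [+0.0000, -0.0759, -0.2165, -0.5100, +0.5446, -0.0636]
  T[3,:] = [+0.0000, -0.1277, -0.1996, -0.3051, -0.0327, +0.3675]
  T[4,:] = [+0.0000, +0.0129, -0.1709, -0.1346, +0.1999, +0.1144]
  T[5,:] = [+0.0000, +0.1318, +0.1683, +0.3978, -0.1867, -0.1026]
|eigenvalues of T|: 0.8432, 0.2538, 0.2538, 0.0270, 0.0270, 0.0000.
ρ = 0.8432; 0.8432 < 1: convergent.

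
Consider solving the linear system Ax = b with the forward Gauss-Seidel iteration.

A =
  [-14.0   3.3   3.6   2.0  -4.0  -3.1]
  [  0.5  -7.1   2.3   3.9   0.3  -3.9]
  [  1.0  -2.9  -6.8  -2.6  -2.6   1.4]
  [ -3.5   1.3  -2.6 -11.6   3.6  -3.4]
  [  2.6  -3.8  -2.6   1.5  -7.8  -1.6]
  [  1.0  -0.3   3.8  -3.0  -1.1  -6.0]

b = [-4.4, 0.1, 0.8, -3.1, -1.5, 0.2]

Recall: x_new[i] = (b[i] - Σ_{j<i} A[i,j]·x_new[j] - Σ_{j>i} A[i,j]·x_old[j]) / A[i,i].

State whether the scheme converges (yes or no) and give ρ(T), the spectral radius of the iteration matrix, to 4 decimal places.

A = D + L + U where D = diag(-14, -7.1, -6.8, -11.6, -7.8, -6).
GS T = -(D+L)⁻¹U: row 0 first, T[0,2] = -(3.6)/(-14) = +0.2571; later rows by forward substitution.
  T[0,:] = [+0.0000 +0.2357 +0.2571 +0.1429 -0.2857 -0.2214]
  T[1,:] = [+0.0000 +0.0166 +0.3421 +0.5594 +0.0221 -0.5649]
  T[2,:] = [+0.0000 +0.0276 -0.1081 -0.5999 -0.4338 +0.4142]
  T[3,:] = [+0.0000 -0.0754 -0.0150 +0.1540 +0.4963 -0.3824]
  T[4,:] = [+0.0000 +0.0468 -0.0478 +0.0047 +0.1340 -0.2154]
  T[5,:] = [+0.0000 +0.0851 -0.0264 -0.4620 -0.5962 +0.4844]
|λ(T)| sorted: 0.9335, 0.2379, 0.2379, 0.0766, 0.0766, 0.0000.
ρ(T) = max|λ| = 0.9335; 0.9335 < 1 ⇒ converges.

yes, ρ = 0.9335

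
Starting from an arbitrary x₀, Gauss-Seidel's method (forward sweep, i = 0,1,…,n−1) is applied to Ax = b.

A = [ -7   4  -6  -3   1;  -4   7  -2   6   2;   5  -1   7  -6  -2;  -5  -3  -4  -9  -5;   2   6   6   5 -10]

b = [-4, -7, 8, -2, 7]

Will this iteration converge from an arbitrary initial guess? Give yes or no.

no

Diagonal D = diag(-7, 7, 7, -9, -10); L, U strict lower/upper.
T_GS = -(D+L)⁻¹U: row 0 first, T[0,2] = -(-6)/(-7) = -0.8571; later rows by forward substitution.
  T[0,:] = [+0.0000  +0.5714  -0.8571  -0.4286  +0.1429]
  T[1,:] = [+0.0000  +0.3265  -0.2041  -1.1020  -0.2041]
  T[2,:] = [+0.0000  -0.3615  +0.5831  +1.0058  +0.1545]
  T[3,:] = [+0.0000  -0.2656  +0.2851  +0.1584  -0.6356]
  T[4,:] = [+0.0000  -0.0395  +0.1985  -0.0642  -0.3190]
|eigenvalues of T|: 1.2246, 0.6787, 0.2720, 0.0688, 0.0000.
ρ(T) = max|λ| = 1.2246; 1.2246 > 1, so it fails to converge.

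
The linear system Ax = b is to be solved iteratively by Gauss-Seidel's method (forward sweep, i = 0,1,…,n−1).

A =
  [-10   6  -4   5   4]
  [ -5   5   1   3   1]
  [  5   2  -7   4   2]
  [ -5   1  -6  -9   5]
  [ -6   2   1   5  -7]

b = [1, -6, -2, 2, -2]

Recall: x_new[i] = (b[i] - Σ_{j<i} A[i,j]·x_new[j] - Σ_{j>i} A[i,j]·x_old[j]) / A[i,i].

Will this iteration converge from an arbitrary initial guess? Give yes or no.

Write A = D+L+U with D = diag(-10, 5, -7, -9, -7).
T_GS = -(D+L)⁻¹U: row 0 first, T[0,2] = -(-4)/(-10) = -0.4000; later rows by forward substitution.
  T[0,:] = [+0.0000  +0.6000  -0.4000  +0.5000  +0.4000]
  T[1,:] = [+0.0000  +0.6000  -0.6000  -0.1000  +0.2000]
  T[2,:] = [+0.0000  +0.6000  -0.4571  +0.9000  +0.6286]
  T[3,:] = [+0.0000  -0.6667  +0.4603  -0.8889  -0.0635]
  T[4,:] = [+0.0000  -0.7333  +0.4349  -0.9635  -0.2413]
eigenvalue magnitudes: 1.3000, 0.5928, 0.2059, 0.2059, 0.0000.
ρ = 1.3000; 1.3000 > 1: divergent.

no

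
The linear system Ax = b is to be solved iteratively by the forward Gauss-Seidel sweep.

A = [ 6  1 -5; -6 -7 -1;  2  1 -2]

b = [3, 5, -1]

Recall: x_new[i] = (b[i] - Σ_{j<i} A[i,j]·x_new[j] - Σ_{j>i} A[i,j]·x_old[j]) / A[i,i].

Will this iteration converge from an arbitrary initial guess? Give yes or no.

Write A = D+L+U with D = diag(6, -7, -2).
T_GS = -(D+L)⁻¹U: row 0 first, T[0,1] = -(1)/(6) = -0.1667; later rows by forward substitution.
  T[0,:] = [+0.0000 -0.1667 +0.8333]
  T[1,:] = [+0.0000 +0.1429 -0.8571]
  T[2,:] = [+0.0000 -0.0952 +0.4048]
|roots of det(T-λI)|: 0.5881, 0.0405, 0.0000.
ρ = 0.5881; 0.5881 < 1, so it converges for any x₀.

yes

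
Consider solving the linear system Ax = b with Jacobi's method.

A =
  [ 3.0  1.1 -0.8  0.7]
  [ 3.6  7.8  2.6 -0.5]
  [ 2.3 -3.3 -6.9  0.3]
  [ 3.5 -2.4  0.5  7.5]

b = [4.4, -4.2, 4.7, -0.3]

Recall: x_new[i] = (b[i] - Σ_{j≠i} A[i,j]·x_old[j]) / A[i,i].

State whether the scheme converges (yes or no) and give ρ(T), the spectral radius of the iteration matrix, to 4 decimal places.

yes, ρ = 0.8390

Write A = D+L+U with D = diag(3, 7.8, -6.9, 7.5).
T_J = -D⁻¹(L+U): T[2,3] = -(0.3)/(-6.9) = +0.0435; T[2,2] = 0.
  T[0,:] = [+0.0000  -0.3667  +0.2667  -0.2333]
  T[1,:] = [-0.4615  +0.0000  -0.3333  +0.0641]
  T[2,:] = [+0.3333  -0.4783  +0.0000  +0.0435]
  T[3,:] = [-0.4667  +0.3200  -0.0667  +0.0000]
moduli |λ_i(T)| = 0.8390, 0.4430, 0.4430, 0.0414.
spectral radius ρ = 0.8390; 0.8390 < 1, so it converges for any x₀.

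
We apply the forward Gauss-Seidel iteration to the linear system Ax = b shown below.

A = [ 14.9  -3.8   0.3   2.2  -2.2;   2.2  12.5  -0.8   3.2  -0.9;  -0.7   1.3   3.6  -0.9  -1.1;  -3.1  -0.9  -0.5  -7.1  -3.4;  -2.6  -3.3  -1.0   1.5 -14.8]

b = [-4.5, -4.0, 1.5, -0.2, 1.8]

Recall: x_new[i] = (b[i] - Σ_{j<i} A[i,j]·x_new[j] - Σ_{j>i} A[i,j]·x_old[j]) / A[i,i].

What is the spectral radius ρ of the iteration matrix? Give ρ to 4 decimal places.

Let D = diag(14.9, 12.5, 3.6, -7.1, -14.8); L, U the strict triangles.
T_GS = -(D+L)⁻¹U: row 0 first, T[0,1] = -(-3.8)/(14.9) = +0.2550; later rows by forward substitution.
  T[0,:] = [+0.0000  +0.2550  -0.0201  -0.1477  +0.1477]
  T[1,:] = [+0.0000  -0.0449  +0.0675  -0.2300  +0.0460]
  T[2,:] = [+0.0000  +0.0658  -0.0283  +0.3044  +0.3176]
  T[3,:] = [+0.0000  -0.1103  +0.0022  +0.0722  -0.5715]
  T[4,:] = [+0.0000  -0.0504  -0.0094  +0.0640  -0.1156]
|roots of det(T-λI)|: 0.2337, 0.1776, 0.1776, 0.0466, 0.0000.
spectral radius ρ = 0.2337; 0.2337 < 1: convergent.

0.2337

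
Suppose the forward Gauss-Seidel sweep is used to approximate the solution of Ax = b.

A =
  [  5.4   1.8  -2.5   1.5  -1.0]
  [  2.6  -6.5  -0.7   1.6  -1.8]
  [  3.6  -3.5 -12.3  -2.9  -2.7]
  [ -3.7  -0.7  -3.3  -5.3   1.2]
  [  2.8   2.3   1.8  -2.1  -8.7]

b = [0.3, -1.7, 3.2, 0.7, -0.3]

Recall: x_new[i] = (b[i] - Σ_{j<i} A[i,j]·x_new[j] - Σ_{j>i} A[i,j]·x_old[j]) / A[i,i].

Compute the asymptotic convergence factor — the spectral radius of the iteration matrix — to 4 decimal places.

Let D = diag(5.4, -6.5, -12.3, -5.3, -8.7); L, U the strict triangles.
T_GS = -(D+L)⁻¹U: row 0 first, T[0,1] = -(1.8)/(5.4) = -0.3333; later rows by forward substitution.
  T[0,:] = [+0.0000 -0.3333 +0.4630 -0.2778 +0.1852]
  T[1,:] = [+0.0000 -0.1333 +0.0775 +0.1350 -0.2028]
  T[2,:] = [+0.0000 -0.0596 +0.1135 -0.3555 -0.1076]
  T[3,:] = [+0.0000 +0.2874 -0.4041 +0.3974 +0.1909]
  T[4,:] = [+0.0000 -0.2242 +0.2905 -0.2232 -0.0624]
|roots of det(T-λI)|: 0.5997, 0.3489, 0.0953, 0.0309, 0.0000.
ρ(T) = max|λ| = 0.5997; 0.5997 < 1 ⇒ converges.

0.5997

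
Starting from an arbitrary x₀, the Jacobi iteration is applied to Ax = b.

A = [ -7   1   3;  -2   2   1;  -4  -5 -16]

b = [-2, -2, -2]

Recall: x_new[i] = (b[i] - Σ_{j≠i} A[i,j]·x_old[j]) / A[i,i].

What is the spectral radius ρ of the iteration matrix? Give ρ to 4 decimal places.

0.6166

Diagonal D = diag(-7, 2, -16); L, U strict lower/upper.
T_J = -D⁻¹(L+U): T[2,1] = -(-5)/(-16) = -0.3125; T[2,2] = 0.
  T[0,:] = [+0.0000, +0.1429, +0.4286]
  T[1,:] = [+1.0000, +0.0000, -0.5000]
  T[2,:] = [-0.2500, -0.3125, +0.0000]
eigenvalue magnitudes: 0.6166, 0.4339, 0.4339.
ρ = 0.6166; 0.6166 < 1, so it converges for any x₀.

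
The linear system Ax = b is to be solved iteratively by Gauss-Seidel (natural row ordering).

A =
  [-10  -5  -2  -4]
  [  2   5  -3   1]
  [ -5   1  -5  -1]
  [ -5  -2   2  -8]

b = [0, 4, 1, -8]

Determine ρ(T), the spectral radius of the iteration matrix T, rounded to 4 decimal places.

Diagonal D = diag(-10, 5, -5, -8); L, U strict lower/upper.
Gauss-Seidel: T = -(D+L)⁻¹U, row 0 first, T[0,3] = -(-4)/(-10) = -0.4000; later rows by forward substitution.
  T[0,:] = [+0.0000  -0.5000  -0.2000  -0.4000]
  T[1,:] = [+0.0000  +0.2000  +0.6800  -0.0400]
  T[2,:] = [+0.0000  +0.5400  +0.3360  +0.1920]
  T[3,:] = [+0.0000  +0.3975  +0.0390  +0.3080]
|roots of det(T-λI)|: 0.9363, 0.2515, 0.1592, 0.0000.
ρ = 0.9363; 0.9363 < 1: convergent.

0.9363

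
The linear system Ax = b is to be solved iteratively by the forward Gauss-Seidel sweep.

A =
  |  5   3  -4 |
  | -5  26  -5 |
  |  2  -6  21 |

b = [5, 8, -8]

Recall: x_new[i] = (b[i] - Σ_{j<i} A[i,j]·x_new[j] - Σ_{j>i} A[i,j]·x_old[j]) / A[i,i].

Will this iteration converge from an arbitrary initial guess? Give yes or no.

yes

Let D = diag(5, 26, 21); L, U the strict triangles.
GS T = -(D+L)⁻¹U: row 0 first, T[0,2] = -(-4)/(5) = +0.8000; later rows by forward substitution.
  T[0,:] = [+0.0000 -0.6000 +0.8000]
  T[1,:] = [+0.0000 -0.1154 +0.3462]
  T[2,:] = [+0.0000 +0.0242 +0.0227]
eigenvalue magnitudes: 0.1609, 0.0683, 0.0000.
ρ(T) = max|λ| = 0.1609; 0.1609 < 1, so it converges for any x₀.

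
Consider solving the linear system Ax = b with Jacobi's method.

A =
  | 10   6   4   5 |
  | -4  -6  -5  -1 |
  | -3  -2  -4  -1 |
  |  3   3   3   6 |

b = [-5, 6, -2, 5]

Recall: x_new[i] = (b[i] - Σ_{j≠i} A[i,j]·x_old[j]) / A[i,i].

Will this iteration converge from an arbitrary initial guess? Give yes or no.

no

Let D = diag(10, -6, -4, 6); L, U the strict triangles.
Jacobi T = -D⁻¹(L+U): T[0,1] = -(6)/(10) = -0.6000; T[0,0] = 0.
  T[0,:] = [+0.0000  -0.6000  -0.4000  -0.5000]
  T[1,:] = [-0.6667  +0.0000  -0.8333  -0.1667]
  T[2,:] = [-0.7500  -0.5000  +0.0000  -0.2500]
  T[3,:] = [-0.5000  -0.5000  -0.5000  +0.0000]
|eigenvalues of T|: 1.5432, 0.6220, 0.6220, 0.3525.
spectral radius ρ = 1.5432; 1.5432 > 1 ⇒ diverges.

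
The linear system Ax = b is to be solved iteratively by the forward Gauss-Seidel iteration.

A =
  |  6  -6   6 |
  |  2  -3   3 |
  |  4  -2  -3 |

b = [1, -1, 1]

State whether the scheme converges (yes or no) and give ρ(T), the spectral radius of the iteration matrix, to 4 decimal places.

Let D = diag(6, -3, -3); L, U the strict triangles.
GS T = -(D+L)⁻¹U: row 0 first, T[0,1] = -(-6)/(6) = +1.0000; later rows by forward substitution.
  T[0,:] = [+0.0000 +1.0000 -1.0000]
  T[1,:] = [+0.0000 +0.6667 +0.3333]
  T[2,:] = [+0.0000 +0.8889 -1.5556]
moduli |λ_i(T)| = 1.6817, 0.7928, 0.0000.
spectral radius ρ = 1.6817; 1.6817 > 1 ⇒ diverges.

no, ρ = 1.6817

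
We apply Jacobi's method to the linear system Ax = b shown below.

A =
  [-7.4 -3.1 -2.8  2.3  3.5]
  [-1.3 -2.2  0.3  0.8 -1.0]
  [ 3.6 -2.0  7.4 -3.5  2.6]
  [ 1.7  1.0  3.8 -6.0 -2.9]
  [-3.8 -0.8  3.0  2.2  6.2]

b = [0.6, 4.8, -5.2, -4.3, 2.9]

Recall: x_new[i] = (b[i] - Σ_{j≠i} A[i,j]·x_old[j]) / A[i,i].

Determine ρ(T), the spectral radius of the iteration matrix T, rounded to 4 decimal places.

Split A = D + L + U, D = diag(-7.4, -2.2, 7.4, -6, 6.2).
Jacobi: T = -D⁻¹(L+U), T[2,0] = -(3.6)/(7.4) = -0.4865; T[2,2] = 0.
  T[0,:] = [+0.0000  -0.4189  -0.3784  +0.3108  +0.4730]
  T[1,:] = [-0.5909  +0.0000  +0.1364  +0.3636  -0.4545]
  T[2,:] = [-0.4865  +0.2703  +0.0000  +0.4730  -0.3514]
  T[3,:] = [+0.2833  +0.1667  +0.6333  +0.0000  -0.4833]
  T[4,:] = [+0.6129  +0.1290  -0.4839  -0.3548  +0.0000]
|λ(T)| sorted: 1.2822, 1.0656, 0.3492, 0.3484, 0.3484.
ρ(T) = max|λ| = 1.2822; 1.2822 > 1, so it fails to converge.

1.2822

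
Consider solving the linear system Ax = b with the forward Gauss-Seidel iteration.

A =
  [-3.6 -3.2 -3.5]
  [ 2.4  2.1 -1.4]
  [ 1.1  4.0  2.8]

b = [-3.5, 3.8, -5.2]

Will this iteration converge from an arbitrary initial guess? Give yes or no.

Split A = D + L + U, D = diag(-3.6, 2.1, 2.8).
GS T = -(D+L)⁻¹U: row 0 first, T[0,2] = -(-3.5)/(-3.6) = -0.9722; later rows by forward substitution.
  T[0,:] = [+0.0000 -0.8889 -0.9722]
  T[1,:] = [+0.0000 +1.0159 +1.7778]
  T[2,:] = [+0.0000 -1.1020 -2.1577]
moduli |λ_i(T)| = 1.3184, 0.1766, 0.0000.
ρ(T) = max|λ| = 1.3184; 1.3184 > 1: divergent.

no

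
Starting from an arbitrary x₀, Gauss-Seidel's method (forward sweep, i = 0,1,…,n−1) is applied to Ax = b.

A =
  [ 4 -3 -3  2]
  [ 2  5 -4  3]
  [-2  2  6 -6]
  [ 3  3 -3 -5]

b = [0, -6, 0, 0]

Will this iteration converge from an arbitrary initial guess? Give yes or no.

Let D = diag(4, 5, 6, -5); L, U the strict triangles.
Gauss-Seidel: T = -(D+L)⁻¹U, row 0 first, T[0,1] = -(-3)/(4) = +0.7500; later rows by forward substitution.
  T[0,:] = [+0.0000, +0.7500, +0.7500, -0.5000]
  T[1,:] = [+0.0000, -0.3000, +0.5000, -0.4000]
  T[2,:] = [+0.0000, +0.3500, +0.0833, +0.9667]
  T[3,:] = [+0.0000, +0.0600, +0.7000, -1.1200]
eigenvalue magnitudes: 1.5786, 0.6136, 0.3717, 0.0000.
ρ = 1.5786; 1.5786 > 1 ⇒ diverges.

no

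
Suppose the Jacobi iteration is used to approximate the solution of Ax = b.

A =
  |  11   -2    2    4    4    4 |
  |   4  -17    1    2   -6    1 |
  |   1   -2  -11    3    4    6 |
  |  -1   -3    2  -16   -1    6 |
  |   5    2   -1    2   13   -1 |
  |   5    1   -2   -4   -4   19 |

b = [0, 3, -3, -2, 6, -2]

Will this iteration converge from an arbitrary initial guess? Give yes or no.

A = D + L + U where D = diag(11, -17, -11, -16, 13, 19).
Jacobi T = -D⁻¹(L+U): T[5,1] = -(1)/(19) = -0.0526; T[5,5] = 0.
  T[0,:] = [+0.0000 +0.1818 -0.1818 -0.3636 -0.3636 -0.3636]
  T[1,:] = [+0.2353 +0.0000 +0.0588 +0.1176 -0.3529 +0.0588]
  T[2,:] = [+0.0909 -0.1818 +0.0000 +0.2727 +0.3636 +0.5455]
  T[3,:] = [-0.0625 -0.1875 +0.1250 +0.0000 -0.0625 +0.3750]
  T[4,:] = [-0.3846 -0.1538 +0.0769 -0.1538 +0.0000 +0.0769]
  T[5,:] = [-0.2632 -0.0526 +0.1053 +0.2105 +0.2105 +0.0000]
|λ(T)| sorted: 0.8528, 0.4965, 0.2544, 0.2544, 0.1303, 0.0500.
spectral radius ρ = 0.8528; 0.8528 < 1: convergent.

yes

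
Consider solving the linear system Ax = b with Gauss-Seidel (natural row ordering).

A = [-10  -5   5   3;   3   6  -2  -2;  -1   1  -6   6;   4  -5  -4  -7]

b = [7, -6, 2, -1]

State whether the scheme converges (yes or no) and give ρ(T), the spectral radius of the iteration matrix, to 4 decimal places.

Let D = diag(-10, 6, -6, -7); L, U the strict triangles.
T_GS = -(D+L)⁻¹U: row 0 first, T[0,2] = -(5)/(-10) = +0.5000; later rows by forward substitution.
  T[0,:] = [+0.0000  -0.5000  +0.5000  +0.3000]
  T[1,:] = [+0.0000  +0.2500  +0.0833  +0.1833]
  T[2,:] = [+0.0000  +0.1250  -0.0694  +0.9806]
  T[3,:] = [+0.0000  -0.5357  +0.2659  -0.5198]
moduli |λ_i(T)| = 0.8242, 0.3399, 0.3399, 0.0000.
ρ(T) = max|λ| = 0.8242; 0.8242 < 1 ⇒ converges.

yes, ρ = 0.8242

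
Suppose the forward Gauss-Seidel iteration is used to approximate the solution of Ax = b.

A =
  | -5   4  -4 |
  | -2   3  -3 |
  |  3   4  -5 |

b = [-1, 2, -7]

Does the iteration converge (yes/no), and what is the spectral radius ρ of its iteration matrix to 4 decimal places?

Write A = D+L+U with D = diag(-5, 3, -5).
GS T = -(D+L)⁻¹U: row 0 first, T[0,1] = -(4)/(-5) = +0.8000; later rows by forward substitution.
  T[0,:] = [+0.0000 +0.8000 -0.8000]
  T[1,:] = [+0.0000 +0.5333 +0.4667]
  T[2,:] = [+0.0000 +0.9067 -0.1067]
eigenvalue magnitudes: 0.9383, 0.5116, 0.0000.
ρ = 0.9383; 0.9383 < 1: convergent.

yes, ρ = 0.9383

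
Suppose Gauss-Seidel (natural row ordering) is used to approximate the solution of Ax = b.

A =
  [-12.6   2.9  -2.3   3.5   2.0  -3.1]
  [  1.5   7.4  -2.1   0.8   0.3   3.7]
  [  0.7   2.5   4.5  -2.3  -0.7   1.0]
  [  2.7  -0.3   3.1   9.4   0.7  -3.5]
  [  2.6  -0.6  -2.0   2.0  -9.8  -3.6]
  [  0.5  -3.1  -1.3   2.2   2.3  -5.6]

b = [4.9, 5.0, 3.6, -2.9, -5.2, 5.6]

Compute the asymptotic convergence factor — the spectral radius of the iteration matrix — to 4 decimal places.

Diagonal D = diag(-12.6, 7.4, 4.5, 9.4, -9.8, -5.6); L, U strict lower/upper.
Gauss-Seidel: T = -(D+L)⁻¹U, row 0 first, T[0,1] = -(2.9)/(-12.6) = +0.2302; later rows by forward substitution.
  T[0,:] = [+0.0000 +0.2302 -0.1825 +0.2778 +0.1587 -0.2460]
  T[1,:] = [+0.0000 -0.0467 +0.3208 -0.1644 -0.0727 -0.4501]
  T[2,:] = [+0.0000 -0.0099 -0.1498 +0.5592 +0.1713 +0.0661]
  T[3,:] = [+0.0000 -0.0643 +0.1121 -0.2695 -0.1789 +0.4068]
  T[4,:] = [+0.0000 +0.0528 -0.0146 -0.0854 -0.0249 -0.3355]
  T[5,:] = [+0.0000 +0.0451 -0.1211 -0.1549 -0.0658 +0.2339]
|eigenvalues of T|: 0.5298, 0.3335, 0.3335, 0.0744, 0.0186, 0.0000.
ρ(T) = max|λ| = 0.5298; 0.5298 < 1, so it converges for any x₀.

0.5298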